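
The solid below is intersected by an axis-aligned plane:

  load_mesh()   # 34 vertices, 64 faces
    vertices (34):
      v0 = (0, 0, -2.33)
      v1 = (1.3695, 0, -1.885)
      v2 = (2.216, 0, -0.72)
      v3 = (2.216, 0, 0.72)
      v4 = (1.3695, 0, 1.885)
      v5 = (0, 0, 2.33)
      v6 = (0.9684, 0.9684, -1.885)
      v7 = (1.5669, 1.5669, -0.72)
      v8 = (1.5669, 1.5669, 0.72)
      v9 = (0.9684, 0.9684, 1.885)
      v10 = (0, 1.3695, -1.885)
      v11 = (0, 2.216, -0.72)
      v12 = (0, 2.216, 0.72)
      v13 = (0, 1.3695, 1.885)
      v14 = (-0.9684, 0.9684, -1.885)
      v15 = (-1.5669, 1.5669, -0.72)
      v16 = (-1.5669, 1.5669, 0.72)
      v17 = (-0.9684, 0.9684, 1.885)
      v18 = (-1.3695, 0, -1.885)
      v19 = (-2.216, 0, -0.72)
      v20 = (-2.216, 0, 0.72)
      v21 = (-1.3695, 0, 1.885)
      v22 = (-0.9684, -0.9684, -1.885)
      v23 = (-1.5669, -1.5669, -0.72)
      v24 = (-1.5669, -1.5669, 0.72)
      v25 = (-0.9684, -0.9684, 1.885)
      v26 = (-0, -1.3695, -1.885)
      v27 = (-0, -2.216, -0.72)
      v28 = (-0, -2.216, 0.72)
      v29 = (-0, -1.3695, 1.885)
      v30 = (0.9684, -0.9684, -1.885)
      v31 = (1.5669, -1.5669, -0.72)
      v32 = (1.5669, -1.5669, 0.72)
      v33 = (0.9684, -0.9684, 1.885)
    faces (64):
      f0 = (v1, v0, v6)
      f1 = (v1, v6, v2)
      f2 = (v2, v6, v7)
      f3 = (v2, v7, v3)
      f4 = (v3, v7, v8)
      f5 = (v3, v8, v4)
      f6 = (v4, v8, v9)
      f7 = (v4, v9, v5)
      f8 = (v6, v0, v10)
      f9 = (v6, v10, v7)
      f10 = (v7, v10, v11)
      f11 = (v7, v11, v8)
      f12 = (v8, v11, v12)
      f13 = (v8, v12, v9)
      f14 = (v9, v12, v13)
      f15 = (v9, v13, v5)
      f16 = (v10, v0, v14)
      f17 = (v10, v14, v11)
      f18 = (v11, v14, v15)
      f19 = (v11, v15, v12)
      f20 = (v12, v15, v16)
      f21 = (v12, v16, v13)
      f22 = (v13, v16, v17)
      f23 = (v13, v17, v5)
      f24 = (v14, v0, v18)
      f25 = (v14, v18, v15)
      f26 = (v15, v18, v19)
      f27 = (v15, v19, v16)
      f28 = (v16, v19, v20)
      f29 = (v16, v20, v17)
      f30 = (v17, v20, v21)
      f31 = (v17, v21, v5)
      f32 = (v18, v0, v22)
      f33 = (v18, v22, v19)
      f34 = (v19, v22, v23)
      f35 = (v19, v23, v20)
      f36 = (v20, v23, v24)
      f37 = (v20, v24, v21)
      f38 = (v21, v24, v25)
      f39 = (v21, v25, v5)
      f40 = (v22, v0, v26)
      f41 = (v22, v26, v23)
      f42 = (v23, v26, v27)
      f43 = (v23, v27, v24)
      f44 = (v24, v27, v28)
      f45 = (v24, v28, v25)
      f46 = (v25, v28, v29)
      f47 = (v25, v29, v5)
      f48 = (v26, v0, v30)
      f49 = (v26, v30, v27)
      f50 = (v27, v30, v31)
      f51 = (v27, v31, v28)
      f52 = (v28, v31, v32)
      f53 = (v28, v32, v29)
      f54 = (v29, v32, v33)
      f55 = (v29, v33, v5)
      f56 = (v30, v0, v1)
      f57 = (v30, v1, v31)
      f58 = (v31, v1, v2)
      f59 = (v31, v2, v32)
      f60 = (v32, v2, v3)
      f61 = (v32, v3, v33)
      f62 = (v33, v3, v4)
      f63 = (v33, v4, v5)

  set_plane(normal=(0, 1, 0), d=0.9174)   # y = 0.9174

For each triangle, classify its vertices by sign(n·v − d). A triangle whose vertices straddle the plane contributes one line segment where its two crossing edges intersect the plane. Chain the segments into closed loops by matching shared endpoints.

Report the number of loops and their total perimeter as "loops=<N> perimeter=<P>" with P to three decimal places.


loops=1 perimeter=12.646

Straddling triangles (20 of 64):
  (v1,v0,v6) [--+] → (0.9174, 0.9174, -1.90844)–(0.989524, 0.9174, -1.885)  len=0.0758
  (v1,v6,v2) [-+-] → (0.989524, 0.9174, -1.885)–(1.0341, 0.9174, -1.82365)  len=0.0758
  (v2,v6,v7) [-++] → (1.0341, 0.9174, -1.82365)–(1.83596, 0.9174, -0.72)  len=1.3642
  (v2,v7,v3) [-+-] → (1.83596, 0.9174, -0.72)–(1.83596, 0.9174, -0.123102)  len=0.5969
  (v3,v7,v8) [-++] → (1.83596, 0.9174, -0.123102)–(1.83596, 0.9174, 0.72)  len=0.8431
  (v3,v8,v4) [-+-] → (1.83596, 0.9174, 0.72)–(1.48508, 0.9174, 1.20291)  len=0.5969
  (v4,v8,v9) [-++] → (1.48508, 0.9174, 1.20291)–(0.989524, 0.9174, 1.885)  len=0.8431
  (v4,v9,v5) [-+-] → (0.989524, 0.9174, 1.885)–(0.9174, 0.9174, 1.90844)  len=0.0758
  (v6,v0,v10) [+-+] → (0.9174, 0.9174, -1.90844)–(0, 0.9174, -2.0319)  len=0.9257
  (v9,v13,v5) [++-] → (0, 0.9174, 2.0319)–(0.9174, 0.9174, 1.90844)  len=0.9257
  (v10,v0,v14) [+-+] → (0, 0.9174, -2.0319)–(-0.9174, 0.9174, -1.90844)  len=0.9257
  (v13,v17,v5) [++-] → (-0.9174, 0.9174, 1.90844)–(0, 0.9174, 2.0319)  len=0.9257
  (v14,v0,v18) [+--] → (-0.9174, 0.9174, -1.90844)–(-0.989524, 0.9174, -1.885)  len=0.0758
  (v14,v18,v15) [+-+] → (-0.989524, 0.9174, -1.885)–(-1.48508, 0.9174, -1.20291)  len=0.8431
  (v15,v18,v19) [+--] → (-1.48508, 0.9174, -1.20291)–(-1.83596, 0.9174, -0.72)  len=0.5969
  (v15,v19,v16) [+-+] → (-1.83596, 0.9174, -0.72)–(-1.83596, 0.9174, 0.123102)  len=0.8431
  (v16,v19,v20) [+--] → (-1.83596, 0.9174, 0.123102)–(-1.83596, 0.9174, 0.72)  len=0.5969
  (v16,v20,v17) [+-+] → (-1.83596, 0.9174, 0.72)–(-1.0341, 0.9174, 1.82365)  len=1.3642
  (v17,v20,v21) [+--] → (-1.0341, 0.9174, 1.82365)–(-0.989524, 0.9174, 1.885)  len=0.0758
  (v17,v21,v5) [+--] → (-0.989524, 0.9174, 1.885)–(-0.9174, 0.9174, 1.90844)  len=0.0758

Chained into 1 loop(s):
  loop 1: 20 segments, perimeter = 12.6461
Total perimeter = 12.646


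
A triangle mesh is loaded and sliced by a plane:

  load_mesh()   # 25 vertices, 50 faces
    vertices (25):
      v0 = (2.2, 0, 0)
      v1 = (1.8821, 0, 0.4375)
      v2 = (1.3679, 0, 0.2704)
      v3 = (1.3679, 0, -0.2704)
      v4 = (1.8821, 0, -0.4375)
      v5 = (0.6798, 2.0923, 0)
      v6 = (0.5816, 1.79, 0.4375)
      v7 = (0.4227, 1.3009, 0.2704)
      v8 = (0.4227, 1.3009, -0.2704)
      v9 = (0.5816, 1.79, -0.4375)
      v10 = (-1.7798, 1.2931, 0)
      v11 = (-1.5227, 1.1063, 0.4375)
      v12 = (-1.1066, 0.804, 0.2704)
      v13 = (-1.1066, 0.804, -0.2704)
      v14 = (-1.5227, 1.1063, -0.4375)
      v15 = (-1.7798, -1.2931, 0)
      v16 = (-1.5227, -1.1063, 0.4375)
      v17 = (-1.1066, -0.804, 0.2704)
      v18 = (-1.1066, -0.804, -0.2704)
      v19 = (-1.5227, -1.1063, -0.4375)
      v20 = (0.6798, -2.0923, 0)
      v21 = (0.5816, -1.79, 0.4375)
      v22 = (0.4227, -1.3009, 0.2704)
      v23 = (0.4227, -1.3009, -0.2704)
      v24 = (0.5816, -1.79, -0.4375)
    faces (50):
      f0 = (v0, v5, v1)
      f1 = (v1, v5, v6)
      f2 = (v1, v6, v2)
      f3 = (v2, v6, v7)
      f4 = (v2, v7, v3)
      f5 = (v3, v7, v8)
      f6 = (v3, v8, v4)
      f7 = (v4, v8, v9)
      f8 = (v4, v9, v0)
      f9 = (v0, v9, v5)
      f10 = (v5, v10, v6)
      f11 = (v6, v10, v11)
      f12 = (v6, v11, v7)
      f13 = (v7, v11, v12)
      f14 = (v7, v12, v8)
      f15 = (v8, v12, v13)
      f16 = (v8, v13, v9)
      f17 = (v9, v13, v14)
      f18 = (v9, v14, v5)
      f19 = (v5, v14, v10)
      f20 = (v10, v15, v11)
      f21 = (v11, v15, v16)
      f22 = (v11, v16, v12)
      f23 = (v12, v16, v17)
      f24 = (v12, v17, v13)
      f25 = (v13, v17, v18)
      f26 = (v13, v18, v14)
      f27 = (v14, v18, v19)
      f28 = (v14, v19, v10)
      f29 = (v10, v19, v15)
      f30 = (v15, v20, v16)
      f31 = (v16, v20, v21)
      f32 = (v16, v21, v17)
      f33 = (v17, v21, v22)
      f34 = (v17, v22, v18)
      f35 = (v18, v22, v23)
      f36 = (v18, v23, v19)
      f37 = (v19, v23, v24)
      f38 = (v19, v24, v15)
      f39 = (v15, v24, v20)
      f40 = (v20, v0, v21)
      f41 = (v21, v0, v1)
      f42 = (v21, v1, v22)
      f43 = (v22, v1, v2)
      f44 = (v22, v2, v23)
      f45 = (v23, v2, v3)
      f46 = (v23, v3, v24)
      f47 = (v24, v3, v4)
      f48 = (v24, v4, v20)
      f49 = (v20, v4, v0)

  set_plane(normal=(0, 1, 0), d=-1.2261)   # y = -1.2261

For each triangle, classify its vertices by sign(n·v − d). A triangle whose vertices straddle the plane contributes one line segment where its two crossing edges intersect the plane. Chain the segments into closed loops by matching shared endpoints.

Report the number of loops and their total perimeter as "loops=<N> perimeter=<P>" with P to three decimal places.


loops=2 perimeter=7.528

Straddling triangles (22 of 50):
  (v10,v15,v11) [+-+] → (-1.7798, -1.2261, 0)–(-1.77262, -1.2261, 0.0122166)  len=0.0142
  (v11,v15,v16) [+-+] → (-1.77262, -1.2261, 0.0122166)–(-1.68759, -1.2261, 0.156919)  len=0.1678
  (v10,v19,v15) [++-] → (-1.68759, -1.2261, -0.156919)–(-1.7798, -1.2261, 0)  len=0.1820
  (v15,v20,v16) [--+] → (-1.25509, -1.2261, 0.384343)–(-1.68759, -1.2261, 0.156919)  len=0.4886
  (v16,v20,v21) [+--] → (-1.25509, -1.2261, 0.384343)–(-1.15398, -1.2261, 0.4375)  len=0.1142
  (v16,v21,v17) [+-+] → (-1.15398, -1.2261, 0.4375)–(-0.383893, -1.2261, 0.341934)  len=0.7760
  (v17,v21,v22) [+--] → (-0.383893, -1.2261, 0.341934)–(0.192489, -1.2261, 0.2704)  len=0.5808
  (v17,v22,v18) [+-+] → (0.192489, -1.2261, 0.2704)–(0.192489, -1.2261, 0.188992)  len=0.0814
  (v18,v22,v23) [+--] → (0.192489, -1.2261, 0.188992)–(0.192489, -1.2261, -0.2704)  len=0.4594
  (v18,v23,v19) [+-+] → (0.192489, -1.2261, -0.2704)–(-0.325069, -1.2261, -0.33463)  len=0.5215
  (v19,v23,v24) [+--] → (-0.325069, -1.2261, -0.33463)–(-1.15398, -1.2261, -0.4375)  len=0.8353
  (v19,v24,v15) [+--] → (-1.15398, -1.2261, -0.4375)–(-1.68759, -1.2261, -0.156919)  len=0.6029
  (v20,v0,v21) [-+-] → (1.30915, -1.2261, 0)–(1.09144, -1.2261, 0.299675)  len=0.3704
  (v21,v0,v1) [-++] → (1.09144, -1.2261, 0.299675)–(0.991294, -1.2261, 0.4375)  len=0.1704
  (v21,v1,v22) [-+-] → (0.991294, -1.2261, 0.4375)–(0.506614, -1.2261, 0.280008)  len=0.5096
  (v22,v1,v2) [-++] → (0.506614, -1.2261, 0.280008)–(0.477048, -1.2261, 0.2704)  len=0.0311
  (v22,v2,v23) [-+-] → (0.477048, -1.2261, 0.2704)–(0.477048, -1.2261, -0.239305)  len=0.5097
  (v23,v2,v3) [-++] → (0.477048, -1.2261, -0.239305)–(0.477048, -1.2261, -0.2704)  len=0.0311
  (v23,v3,v24) [-+-] → (0.477048, -1.2261, -0.2704)–(0.829306, -1.2261, -0.384859)  len=0.3704
  (v24,v3,v4) [-++] → (0.829306, -1.2261, -0.384859)–(0.991294, -1.2261, -0.4375)  len=0.1703
  (v24,v4,v20) [-+-] → (0.991294, -1.2261, -0.4375)–(1.17755, -1.2261, -0.181122)  len=0.3169
  (v20,v4,v0) [-++] → (1.17755, -1.2261, -0.181122)–(1.30915, -1.2261, 0)  len=0.2239

Chained into 2 loop(s):
  loop 1: 12 segments, perimeter = 4.8242
  loop 2: 10 segments, perimeter = 2.7038
Total perimeter = 7.528


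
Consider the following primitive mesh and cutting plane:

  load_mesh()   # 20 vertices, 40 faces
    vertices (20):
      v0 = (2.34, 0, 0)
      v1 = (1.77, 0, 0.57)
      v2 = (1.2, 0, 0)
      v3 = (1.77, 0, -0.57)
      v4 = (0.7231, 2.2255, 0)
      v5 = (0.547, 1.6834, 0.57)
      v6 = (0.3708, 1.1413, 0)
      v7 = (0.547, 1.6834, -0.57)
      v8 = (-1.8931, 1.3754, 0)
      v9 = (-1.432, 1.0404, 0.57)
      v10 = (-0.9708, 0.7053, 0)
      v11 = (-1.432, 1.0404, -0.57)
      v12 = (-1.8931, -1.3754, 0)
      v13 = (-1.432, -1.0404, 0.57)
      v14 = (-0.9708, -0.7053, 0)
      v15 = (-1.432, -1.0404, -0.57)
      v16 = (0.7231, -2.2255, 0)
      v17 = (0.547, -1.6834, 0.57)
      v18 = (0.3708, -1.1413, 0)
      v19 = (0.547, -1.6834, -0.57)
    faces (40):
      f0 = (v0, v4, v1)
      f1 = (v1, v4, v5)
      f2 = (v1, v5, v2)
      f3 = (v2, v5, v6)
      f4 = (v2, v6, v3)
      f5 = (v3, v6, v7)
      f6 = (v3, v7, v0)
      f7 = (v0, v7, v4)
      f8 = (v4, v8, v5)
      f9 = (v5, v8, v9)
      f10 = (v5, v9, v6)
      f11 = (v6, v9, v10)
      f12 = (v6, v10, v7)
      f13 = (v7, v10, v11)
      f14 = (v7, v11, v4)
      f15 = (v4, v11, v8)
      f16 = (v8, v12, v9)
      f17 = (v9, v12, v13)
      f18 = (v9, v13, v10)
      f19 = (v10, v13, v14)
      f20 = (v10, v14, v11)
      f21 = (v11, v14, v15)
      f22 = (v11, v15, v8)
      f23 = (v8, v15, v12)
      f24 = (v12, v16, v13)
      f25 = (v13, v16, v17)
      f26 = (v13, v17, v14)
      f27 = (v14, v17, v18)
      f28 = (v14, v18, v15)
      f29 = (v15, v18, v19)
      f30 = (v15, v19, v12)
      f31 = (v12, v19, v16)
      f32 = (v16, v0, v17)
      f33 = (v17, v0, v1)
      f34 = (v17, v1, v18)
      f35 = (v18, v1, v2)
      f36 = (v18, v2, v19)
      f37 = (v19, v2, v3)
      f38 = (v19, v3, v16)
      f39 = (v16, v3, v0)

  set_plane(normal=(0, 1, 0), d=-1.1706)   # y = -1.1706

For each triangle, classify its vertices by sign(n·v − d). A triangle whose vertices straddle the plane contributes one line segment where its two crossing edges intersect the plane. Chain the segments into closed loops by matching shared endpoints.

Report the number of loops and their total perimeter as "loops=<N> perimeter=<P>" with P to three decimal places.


Straddling triangles (16 of 40):
  (v8,v12,v9) [+-+] → (-1.8931, -1.1706, 0)–(-1.85401, -1.1706, 0.0483219)  len=0.0622
  (v9,v12,v13) [+-+] → (-1.85401, -1.1706, 0.0483219)–(-1.61121, -1.1706, 0.348466)  len=0.3861
  (v8,v15,v12) [++-] → (-1.61121, -1.1706, -0.348466)–(-1.8931, -1.1706, 0)  len=0.4482
  (v12,v16,v13) [--+] → (-1.19523, -1.1706, 0.507377)–(-1.61121, -1.1706, 0.348466)  len=0.4453
  (v13,v16,v17) [+--] → (-1.19523, -1.1706, 0.507377)–(-1.03128, -1.1706, 0.57)  len=0.1755
  (v13,v17,v14) [+-+] → (-1.03128, -1.1706, 0.57)–(-0.248755, -1.1706, 0.271159)  len=0.8376
  (v14,v17,v18) [+-+] → (-0.248755, -1.1706, 0.271159)–(0.380323, -1.1706, 0.030808)  len=0.6734
  (v15,v18,v19) [++-] → (0.380323, -1.1706, -0.030808)–(-1.03128, -1.1706, -0.57)  len=1.5111
  (v15,v19,v12) [+--] → (-1.03128, -1.1706, -0.57)–(-1.61121, -1.1706, -0.348466)  len=0.6208
  (v16,v0,v17) [-+-] → (1.48952, -1.1706, 0)–(1.09319, -1.1706, 0.396366)  len=0.5605
  (v17,v0,v1) [-++] → (1.09319, -1.1706, 0.396366)–(0.919552, -1.1706, 0.57)  len=0.2456
  (v17,v1,v18) [-++] → (0.919552, -1.1706, 0.57)–(0.380323, -1.1706, 0.030808)  len=0.7626
  (v18,v2,v19) [++-] → (0.745918, -1.1706, -0.396366)–(0.380323, -1.1706, -0.030808)  len=0.5170
  (v19,v2,v3) [-++] → (0.745918, -1.1706, -0.396366)–(0.919552, -1.1706, -0.57)  len=0.2456
  (v19,v3,v16) [-+-] → (0.919552, -1.1706, -0.57)–(1.21934, -1.1706, -0.270183)  len=0.4240
  (v16,v3,v0) [-++] → (1.21934, -1.1706, -0.270183)–(1.48952, -1.1706, 0)  len=0.3821

Chained into 1 loop(s):
  loop 1: 16 segments, perimeter = 8.2974
Total perimeter = 8.297

loops=1 perimeter=8.297


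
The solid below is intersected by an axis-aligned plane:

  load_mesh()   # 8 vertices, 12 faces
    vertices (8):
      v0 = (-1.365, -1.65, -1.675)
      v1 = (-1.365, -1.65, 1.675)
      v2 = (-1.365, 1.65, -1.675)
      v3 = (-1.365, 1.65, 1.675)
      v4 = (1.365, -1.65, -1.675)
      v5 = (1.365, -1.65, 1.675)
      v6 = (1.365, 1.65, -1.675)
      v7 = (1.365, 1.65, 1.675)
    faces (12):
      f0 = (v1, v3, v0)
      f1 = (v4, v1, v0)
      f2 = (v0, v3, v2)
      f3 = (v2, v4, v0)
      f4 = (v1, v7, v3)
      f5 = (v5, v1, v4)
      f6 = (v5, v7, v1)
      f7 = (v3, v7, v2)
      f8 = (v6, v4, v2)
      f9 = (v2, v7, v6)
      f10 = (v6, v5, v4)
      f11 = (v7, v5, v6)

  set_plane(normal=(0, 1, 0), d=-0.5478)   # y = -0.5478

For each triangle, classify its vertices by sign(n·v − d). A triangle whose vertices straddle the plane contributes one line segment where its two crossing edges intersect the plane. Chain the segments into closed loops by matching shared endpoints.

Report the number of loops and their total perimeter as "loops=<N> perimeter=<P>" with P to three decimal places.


Straddling triangles (8 of 12):
  (v1,v3,v0) [-+-] → (-1.365, -0.5478, 1.675)–(-1.365, -0.5478, -0.5561)  len=2.2311
  (v0,v3,v2) [-++] → (-1.365, -0.5478, -0.5561)–(-1.365, -0.5478, -1.675)  len=1.1189
  (v2,v4,v0) [+--] → (0.45318, -0.5478, -1.675)–(-1.365, -0.5478, -1.675)  len=1.8182
  (v1,v7,v3) [-++] → (-0.45318, -0.5478, 1.675)–(-1.365, -0.5478, 1.675)  len=0.9118
  (v5,v7,v1) [-+-] → (1.365, -0.5478, 1.675)–(-0.45318, -0.5478, 1.675)  len=1.8182
  (v6,v4,v2) [+-+] → (1.365, -0.5478, -1.675)–(0.45318, -0.5478, -1.675)  len=0.9118
  (v6,v5,v4) [+--] → (1.365, -0.5478, 0.5561)–(1.365, -0.5478, -1.675)  len=2.2311
  (v7,v5,v6) [+-+] → (1.365, -0.5478, 1.675)–(1.365, -0.5478, 0.5561)  len=1.1189

Chained into 1 loop(s):
  loop 1: 8 segments, perimeter = 12.1600
Total perimeter = 12.160

loops=1 perimeter=12.160


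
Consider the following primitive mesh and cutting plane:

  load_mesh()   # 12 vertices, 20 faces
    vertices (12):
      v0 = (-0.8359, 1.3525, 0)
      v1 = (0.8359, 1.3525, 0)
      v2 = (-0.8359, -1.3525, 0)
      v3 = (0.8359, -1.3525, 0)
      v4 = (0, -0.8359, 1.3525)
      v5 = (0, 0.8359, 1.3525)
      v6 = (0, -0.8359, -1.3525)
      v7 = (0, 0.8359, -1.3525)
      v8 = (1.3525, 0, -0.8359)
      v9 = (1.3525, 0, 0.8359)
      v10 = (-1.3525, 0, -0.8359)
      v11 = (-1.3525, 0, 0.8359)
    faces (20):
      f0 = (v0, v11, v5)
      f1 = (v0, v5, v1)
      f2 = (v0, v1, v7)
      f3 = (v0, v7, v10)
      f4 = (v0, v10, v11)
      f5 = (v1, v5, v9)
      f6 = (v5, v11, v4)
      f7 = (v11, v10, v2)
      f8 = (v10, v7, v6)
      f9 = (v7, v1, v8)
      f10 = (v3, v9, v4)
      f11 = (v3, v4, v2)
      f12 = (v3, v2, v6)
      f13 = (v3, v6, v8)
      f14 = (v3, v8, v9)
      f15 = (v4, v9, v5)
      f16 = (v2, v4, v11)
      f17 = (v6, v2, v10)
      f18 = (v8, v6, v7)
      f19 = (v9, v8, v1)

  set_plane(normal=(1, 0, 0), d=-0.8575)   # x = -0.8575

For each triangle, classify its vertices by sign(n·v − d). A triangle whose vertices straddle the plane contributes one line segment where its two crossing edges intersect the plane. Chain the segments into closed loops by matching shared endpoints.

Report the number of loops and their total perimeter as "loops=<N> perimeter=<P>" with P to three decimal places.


Straddling triangles (8 of 20):
  (v0,v11,v5) [+-+] → (-0.8575, 1.29595, 0.0349505)–(-0.8575, 0.30593, 1.02497)  len=1.4001
  (v0,v7,v10) [++-] → (-0.8575, 0.30593, -1.02497)–(-0.8575, 1.29595, -0.0349505)  len=1.4001
  (v0,v10,v11) [+--] → (-0.8575, 1.29595, -0.0349505)–(-0.8575, 1.29595, 0.0349505)  len=0.0699
  (v5,v11,v4) [+-+] → (-0.8575, 0.30593, 1.02497)–(-0.8575, -0.30593, 1.02497)  len=0.6119
  (v11,v10,v2) [--+] → (-0.8575, -1.29595, -0.0349505)–(-0.8575, -1.29595, 0.0349505)  len=0.0699
  (v10,v7,v6) [-++] → (-0.8575, 0.30593, -1.02497)–(-0.8575, -0.30593, -1.02497)  len=0.6119
  (v2,v4,v11) [++-] → (-0.8575, -0.30593, 1.02497)–(-0.8575, -1.29595, 0.0349505)  len=1.4001
  (v6,v2,v10) [++-] → (-0.8575, -1.29595, -0.0349505)–(-0.8575, -0.30593, -1.02497)  len=1.4001

Chained into 1 loop(s):
  loop 1: 8 segments, perimeter = 6.9639
Total perimeter = 6.964

loops=1 perimeter=6.964


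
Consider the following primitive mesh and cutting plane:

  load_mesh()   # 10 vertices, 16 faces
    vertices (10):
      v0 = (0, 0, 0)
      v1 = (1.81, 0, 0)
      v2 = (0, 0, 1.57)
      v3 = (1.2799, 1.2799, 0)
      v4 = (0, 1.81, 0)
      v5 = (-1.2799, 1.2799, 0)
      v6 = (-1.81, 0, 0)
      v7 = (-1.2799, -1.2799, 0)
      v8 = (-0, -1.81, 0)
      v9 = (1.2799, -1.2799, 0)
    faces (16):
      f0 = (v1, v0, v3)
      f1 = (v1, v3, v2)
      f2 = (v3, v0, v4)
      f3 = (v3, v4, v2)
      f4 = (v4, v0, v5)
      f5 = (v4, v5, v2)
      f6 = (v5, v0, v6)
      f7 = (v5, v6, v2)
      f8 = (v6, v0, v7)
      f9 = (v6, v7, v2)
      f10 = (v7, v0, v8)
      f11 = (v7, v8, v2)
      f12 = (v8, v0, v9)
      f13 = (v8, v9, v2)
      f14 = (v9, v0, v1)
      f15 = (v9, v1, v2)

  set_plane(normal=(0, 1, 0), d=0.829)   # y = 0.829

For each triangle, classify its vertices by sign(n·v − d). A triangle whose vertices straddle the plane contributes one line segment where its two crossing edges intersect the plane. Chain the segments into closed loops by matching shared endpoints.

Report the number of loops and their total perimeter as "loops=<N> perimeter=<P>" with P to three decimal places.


Straddling triangles (8 of 16):
  (v1,v0,v3) [--+] → (0.829, 0.829, 0)–(1.46665, 0.829, 0)  len=0.6377
  (v1,v3,v2) [-+-] → (1.46665, 0.829, 0)–(0.829, 0.829, 0.5531)  len=0.8441
  (v3,v0,v4) [+-+] → (0.829, 0.829, 0)–(0, 0.829, 0)  len=0.8290
  (v3,v4,v2) [++-] → (0, 0.829, 0.850923)–(0.829, 0.829, 0.5531)  len=0.8809
  (v4,v0,v5) [+-+] → (0, 0.829, 0)–(-0.829, 0.829, 0)  len=0.8290
  (v4,v5,v2) [++-] → (-0.829, 0.829, 0.5531)–(0, 0.829, 0.850923)  len=0.8809
  (v5,v0,v6) [+--] → (-0.829, 0.829, 0)–(-1.46665, 0.829, 0)  len=0.6377
  (v5,v6,v2) [+--] → (-1.46665, 0.829, 0)–(-0.829, 0.829, 0.5531)  len=0.8441

Chained into 1 loop(s):
  loop 1: 8 segments, perimeter = 6.3833
Total perimeter = 6.383

loops=1 perimeter=6.383


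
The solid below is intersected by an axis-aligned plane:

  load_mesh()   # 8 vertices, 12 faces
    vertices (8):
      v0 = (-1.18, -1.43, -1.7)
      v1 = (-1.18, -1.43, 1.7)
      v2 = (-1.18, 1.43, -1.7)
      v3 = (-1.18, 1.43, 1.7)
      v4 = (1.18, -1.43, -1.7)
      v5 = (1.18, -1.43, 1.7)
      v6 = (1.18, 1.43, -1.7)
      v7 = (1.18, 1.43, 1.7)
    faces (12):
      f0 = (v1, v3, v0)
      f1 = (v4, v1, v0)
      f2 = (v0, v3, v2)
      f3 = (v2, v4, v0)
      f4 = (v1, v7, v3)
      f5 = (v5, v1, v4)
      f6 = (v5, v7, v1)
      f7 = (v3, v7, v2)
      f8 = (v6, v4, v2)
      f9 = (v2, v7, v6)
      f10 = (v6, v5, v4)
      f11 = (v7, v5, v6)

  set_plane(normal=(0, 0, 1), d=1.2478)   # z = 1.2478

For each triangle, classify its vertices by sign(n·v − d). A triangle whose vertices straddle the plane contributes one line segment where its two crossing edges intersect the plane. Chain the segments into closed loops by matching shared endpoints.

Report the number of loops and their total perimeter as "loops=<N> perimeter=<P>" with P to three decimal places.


Straddling triangles (8 of 12):
  (v1,v3,v0) [++-] → (-1.18, 1.04962, 1.2478)–(-1.18, -1.43, 1.2478)  len=2.4796
  (v4,v1,v0) [-+-] → (-0.86612, -1.43, 1.2478)–(-1.18, -1.43, 1.2478)  len=0.3139
  (v0,v3,v2) [-+-] → (-1.18, 1.04962, 1.2478)–(-1.18, 1.43, 1.2478)  len=0.3804
  (v5,v1,v4) [++-] → (-0.86612, -1.43, 1.2478)–(1.18, -1.43, 1.2478)  len=2.0461
  (v3,v7,v2) [++-] → (0.86612, 1.43, 1.2478)–(-1.18, 1.43, 1.2478)  len=2.0461
  (v2,v7,v6) [-+-] → (0.86612, 1.43, 1.2478)–(1.18, 1.43, 1.2478)  len=0.3139
  (v6,v5,v4) [-+-] → (1.18, -1.04962, 1.2478)–(1.18, -1.43, 1.2478)  len=0.3804
  (v7,v5,v6) [++-] → (1.18, -1.04962, 1.2478)–(1.18, 1.43, 1.2478)  len=2.4796

Chained into 1 loop(s):
  loop 1: 8 segments, perimeter = 10.4400
Total perimeter = 10.440

loops=1 perimeter=10.440


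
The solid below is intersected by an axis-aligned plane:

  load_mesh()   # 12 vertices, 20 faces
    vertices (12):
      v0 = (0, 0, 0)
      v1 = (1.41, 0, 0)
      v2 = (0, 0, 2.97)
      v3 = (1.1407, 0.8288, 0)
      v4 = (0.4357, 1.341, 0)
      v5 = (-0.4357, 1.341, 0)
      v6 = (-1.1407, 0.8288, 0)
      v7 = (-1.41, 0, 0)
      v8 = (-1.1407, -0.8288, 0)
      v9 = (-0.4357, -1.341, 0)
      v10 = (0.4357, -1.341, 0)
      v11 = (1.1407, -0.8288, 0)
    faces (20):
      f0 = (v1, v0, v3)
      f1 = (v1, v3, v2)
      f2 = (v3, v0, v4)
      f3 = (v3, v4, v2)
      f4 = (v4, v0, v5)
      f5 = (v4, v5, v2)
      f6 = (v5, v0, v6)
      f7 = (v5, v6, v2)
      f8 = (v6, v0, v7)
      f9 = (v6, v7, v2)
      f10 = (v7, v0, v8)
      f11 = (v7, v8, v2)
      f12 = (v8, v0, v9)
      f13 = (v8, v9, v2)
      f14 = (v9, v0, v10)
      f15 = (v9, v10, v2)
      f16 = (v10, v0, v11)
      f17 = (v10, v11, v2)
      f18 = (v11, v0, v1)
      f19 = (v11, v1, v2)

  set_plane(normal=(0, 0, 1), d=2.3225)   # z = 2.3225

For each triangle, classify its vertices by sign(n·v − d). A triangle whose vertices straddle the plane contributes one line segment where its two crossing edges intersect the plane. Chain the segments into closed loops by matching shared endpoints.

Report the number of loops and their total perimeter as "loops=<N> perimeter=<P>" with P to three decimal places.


loops=1 perimeter=1.900

Straddling triangles (10 of 20):
  (v1,v3,v2) [--+] → (0.248688, 0.18069, 2.3225)–(0.307399, 0, 2.3225)  len=0.1900
  (v3,v4,v2) [--+] → (0.0949885, 0.292356, 2.3225)–(0.248688, 0.18069, 2.3225)  len=0.1900
  (v4,v5,v2) [--+] → (-0.0949885, 0.292356, 2.3225)–(0.0949885, 0.292356, 2.3225)  len=0.1900
  (v5,v6,v2) [--+] → (-0.248688, 0.18069, 2.3225)–(-0.0949885, 0.292356, 2.3225)  len=0.1900
  (v6,v7,v2) [--+] → (-0.307399, 0, 2.3225)–(-0.248688, 0.18069, 2.3225)  len=0.1900
  (v7,v8,v2) [--+] → (-0.248688, -0.18069, 2.3225)–(-0.307399, 0, 2.3225)  len=0.1900
  (v8,v9,v2) [--+] → (-0.0949885, -0.292356, 2.3225)–(-0.248688, -0.18069, 2.3225)  len=0.1900
  (v9,v10,v2) [--+] → (0.0949885, -0.292356, 2.3225)–(-0.0949885, -0.292356, 2.3225)  len=0.1900
  (v10,v11,v2) [--+] → (0.248688, -0.18069, 2.3225)–(0.0949885, -0.292356, 2.3225)  len=0.1900
  (v11,v1,v2) [--+] → (0.307399, 0, 2.3225)–(0.248688, -0.18069, 2.3225)  len=0.1900

Chained into 1 loop(s):
  loop 1: 10 segments, perimeter = 1.8998
Total perimeter = 1.900


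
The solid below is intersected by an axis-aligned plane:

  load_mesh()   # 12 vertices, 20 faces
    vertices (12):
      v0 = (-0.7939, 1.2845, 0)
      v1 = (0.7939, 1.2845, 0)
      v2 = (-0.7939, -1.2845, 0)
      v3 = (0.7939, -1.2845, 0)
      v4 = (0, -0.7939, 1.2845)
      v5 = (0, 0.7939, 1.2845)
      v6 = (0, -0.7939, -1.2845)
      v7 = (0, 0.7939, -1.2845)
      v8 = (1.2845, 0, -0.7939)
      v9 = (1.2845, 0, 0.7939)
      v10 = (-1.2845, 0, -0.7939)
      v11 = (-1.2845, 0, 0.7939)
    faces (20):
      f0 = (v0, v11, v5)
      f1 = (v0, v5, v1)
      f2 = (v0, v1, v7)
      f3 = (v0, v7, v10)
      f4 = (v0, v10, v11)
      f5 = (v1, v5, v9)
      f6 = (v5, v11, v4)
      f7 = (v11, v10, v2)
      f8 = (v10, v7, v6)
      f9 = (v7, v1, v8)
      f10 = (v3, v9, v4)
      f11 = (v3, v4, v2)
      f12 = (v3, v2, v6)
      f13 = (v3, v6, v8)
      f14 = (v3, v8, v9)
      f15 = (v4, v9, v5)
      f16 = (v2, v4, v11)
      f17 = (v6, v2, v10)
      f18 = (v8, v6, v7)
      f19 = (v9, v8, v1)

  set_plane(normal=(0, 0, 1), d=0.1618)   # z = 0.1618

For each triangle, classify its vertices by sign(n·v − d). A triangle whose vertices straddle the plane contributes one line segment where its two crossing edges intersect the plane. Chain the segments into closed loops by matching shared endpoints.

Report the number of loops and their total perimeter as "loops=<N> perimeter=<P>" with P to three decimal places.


loops=1 perimeter=8.286

Straddling triangles (10 of 20):
  (v0,v11,v5) [-++] → (-0.893886, 1.02271, 0.1618)–(-0.693898, 1.2227, 0.1618)  len=0.2828
  (v0,v5,v1) [-+-] → (-0.693898, 1.2227, 0.1618)–(0.693898, 1.2227, 0.1618)  len=1.3878
  (v0,v10,v11) [--+] → (-1.2845, 0, 0.1618)–(-0.893886, 1.02271, 0.1618)  len=1.0948
  (v1,v5,v9) [-++] → (0.693898, 1.2227, 0.1618)–(0.893886, 1.02271, 0.1618)  len=0.2828
  (v11,v10,v2) [+--] → (-1.2845, 0, 0.1618)–(-0.893886, -1.02271, 0.1618)  len=1.0948
  (v3,v9,v4) [-++] → (0.893886, -1.02271, 0.1618)–(0.693898, -1.2227, 0.1618)  len=0.2828
  (v3,v4,v2) [-+-] → (0.693898, -1.2227, 0.1618)–(-0.693898, -1.2227, 0.1618)  len=1.3878
  (v3,v8,v9) [--+] → (1.2845, 0, 0.1618)–(0.893886, -1.02271, 0.1618)  len=1.0948
  (v2,v4,v11) [-++] → (-0.693898, -1.2227, 0.1618)–(-0.893886, -1.02271, 0.1618)  len=0.2828
  (v9,v8,v1) [+--] → (1.2845, 0, 0.1618)–(0.893886, 1.02271, 0.1618)  len=1.0948

Chained into 1 loop(s):
  loop 1: 10 segments, perimeter = 8.2860
Total perimeter = 8.286


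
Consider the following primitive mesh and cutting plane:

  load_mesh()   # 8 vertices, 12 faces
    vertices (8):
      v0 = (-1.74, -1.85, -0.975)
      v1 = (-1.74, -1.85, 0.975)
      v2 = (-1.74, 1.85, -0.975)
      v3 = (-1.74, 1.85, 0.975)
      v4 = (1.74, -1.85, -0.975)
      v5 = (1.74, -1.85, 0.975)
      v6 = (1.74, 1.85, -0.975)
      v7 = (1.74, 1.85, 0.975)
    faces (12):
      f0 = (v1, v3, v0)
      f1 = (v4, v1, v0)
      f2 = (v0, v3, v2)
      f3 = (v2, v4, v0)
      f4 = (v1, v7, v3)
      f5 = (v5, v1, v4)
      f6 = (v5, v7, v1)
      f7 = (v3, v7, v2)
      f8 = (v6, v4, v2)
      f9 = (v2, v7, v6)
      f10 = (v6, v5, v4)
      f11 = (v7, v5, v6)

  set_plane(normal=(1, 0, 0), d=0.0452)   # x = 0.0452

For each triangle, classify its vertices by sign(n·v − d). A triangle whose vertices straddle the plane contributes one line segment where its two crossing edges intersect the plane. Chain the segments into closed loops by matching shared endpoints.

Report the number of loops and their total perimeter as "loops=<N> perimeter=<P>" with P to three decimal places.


loops=1 perimeter=11.300

Straddling triangles (8 of 12):
  (v4,v1,v0) [+--] → (0.0452, -1.85, -0.0253276)–(0.0452, -1.85, -0.975)  len=0.9497
  (v2,v4,v0) [-+-] → (0.0452, -0.0480575, -0.975)–(0.0452, -1.85, -0.975)  len=1.8019
  (v1,v7,v3) [-+-] → (0.0452, 0.0480575, 0.975)–(0.0452, 1.85, 0.975)  len=1.8019
  (v5,v1,v4) [+-+] → (0.0452, -1.85, 0.975)–(0.0452, -1.85, -0.0253276)  len=1.0003
  (v5,v7,v1) [++-] → (0.0452, 0.0480575, 0.975)–(0.0452, -1.85, 0.975)  len=1.8981
  (v3,v7,v2) [-+-] → (0.0452, 1.85, 0.975)–(0.0452, 1.85, 0.0253276)  len=0.9497
  (v6,v4,v2) [++-] → (0.0452, -0.0480575, -0.975)–(0.0452, 1.85, -0.975)  len=1.8981
  (v2,v7,v6) [-++] → (0.0452, 1.85, 0.0253276)–(0.0452, 1.85, -0.975)  len=1.0003

Chained into 1 loop(s):
  loop 1: 8 segments, perimeter = 11.3000
Total perimeter = 11.300


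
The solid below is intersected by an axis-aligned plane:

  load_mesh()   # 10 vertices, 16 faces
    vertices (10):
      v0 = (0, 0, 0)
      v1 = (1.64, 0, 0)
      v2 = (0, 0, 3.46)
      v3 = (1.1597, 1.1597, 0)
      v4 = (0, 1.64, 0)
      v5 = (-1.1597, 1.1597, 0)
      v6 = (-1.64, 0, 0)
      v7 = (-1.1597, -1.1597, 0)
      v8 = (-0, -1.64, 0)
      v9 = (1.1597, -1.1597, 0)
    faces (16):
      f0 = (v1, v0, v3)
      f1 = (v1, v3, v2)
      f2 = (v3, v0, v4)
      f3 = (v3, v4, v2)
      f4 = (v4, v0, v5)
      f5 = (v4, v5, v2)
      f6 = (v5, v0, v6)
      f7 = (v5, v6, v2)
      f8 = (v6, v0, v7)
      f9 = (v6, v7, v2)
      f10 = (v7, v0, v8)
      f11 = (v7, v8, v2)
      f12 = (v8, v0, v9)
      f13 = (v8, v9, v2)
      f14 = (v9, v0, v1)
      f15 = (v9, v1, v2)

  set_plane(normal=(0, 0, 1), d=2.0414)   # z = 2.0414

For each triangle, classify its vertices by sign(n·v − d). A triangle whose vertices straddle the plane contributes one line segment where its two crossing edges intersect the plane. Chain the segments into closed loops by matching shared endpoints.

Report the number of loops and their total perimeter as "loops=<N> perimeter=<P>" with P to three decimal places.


loops=1 perimeter=4.117

Straddling triangles (8 of 16):
  (v1,v3,v2) [--+] → (0.475477, 0.475477, 2.0414)–(0.6724, 0, 2.0414)  len=0.5146
  (v3,v4,v2) [--+] → (0, 0.6724, 2.0414)–(0.475477, 0.475477, 2.0414)  len=0.5146
  (v4,v5,v2) [--+] → (-0.475477, 0.475477, 2.0414)–(0, 0.6724, 2.0414)  len=0.5146
  (v5,v6,v2) [--+] → (-0.6724, 0, 2.0414)–(-0.475477, 0.475477, 2.0414)  len=0.5146
  (v6,v7,v2) [--+] → (-0.475477, -0.475477, 2.0414)–(-0.6724, 0, 2.0414)  len=0.5146
  (v7,v8,v2) [--+] → (0, -0.6724, 2.0414)–(-0.475477, -0.475477, 2.0414)  len=0.5146
  (v8,v9,v2) [--+] → (0.475477, -0.475477, 2.0414)–(0, -0.6724, 2.0414)  len=0.5146
  (v9,v1,v2) [--+] → (0.6724, 0, 2.0414)–(0.475477, -0.475477, 2.0414)  len=0.5146

Chained into 1 loop(s):
  loop 1: 8 segments, perimeter = 4.1171
Total perimeter = 4.117


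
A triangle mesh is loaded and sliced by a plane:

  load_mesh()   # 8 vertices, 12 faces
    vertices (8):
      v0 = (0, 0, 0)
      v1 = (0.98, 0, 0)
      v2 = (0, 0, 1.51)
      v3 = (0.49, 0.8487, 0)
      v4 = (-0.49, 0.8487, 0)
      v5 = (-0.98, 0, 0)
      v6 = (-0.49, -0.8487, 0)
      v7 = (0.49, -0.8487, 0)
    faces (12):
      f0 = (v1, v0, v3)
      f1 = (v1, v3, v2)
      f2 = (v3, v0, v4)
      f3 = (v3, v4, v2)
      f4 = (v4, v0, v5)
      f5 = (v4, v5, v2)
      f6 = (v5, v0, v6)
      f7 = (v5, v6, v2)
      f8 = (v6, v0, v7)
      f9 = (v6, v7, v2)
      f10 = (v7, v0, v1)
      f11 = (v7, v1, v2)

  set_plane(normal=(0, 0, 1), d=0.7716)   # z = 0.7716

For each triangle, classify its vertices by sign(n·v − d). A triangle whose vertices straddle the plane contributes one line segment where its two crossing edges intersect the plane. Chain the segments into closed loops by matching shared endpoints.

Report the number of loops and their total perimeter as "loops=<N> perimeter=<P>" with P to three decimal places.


loops=1 perimeter=2.875

Straddling triangles (6 of 12):
  (v1,v3,v2) [--+] → (0.239613, 0.41502, 0.7716)–(0.479226, 0, 0.7716)  len=0.4792
  (v3,v4,v2) [--+] → (-0.239613, 0.41502, 0.7716)–(0.239613, 0.41502, 0.7716)  len=0.4792
  (v4,v5,v2) [--+] → (-0.479226, 0, 0.7716)–(-0.239613, 0.41502, 0.7716)  len=0.4792
  (v5,v6,v2) [--+] → (-0.239613, -0.41502, 0.7716)–(-0.479226, 0, 0.7716)  len=0.4792
  (v6,v7,v2) [--+] → (0.239613, -0.41502, 0.7716)–(-0.239613, -0.41502, 0.7716)  len=0.4792
  (v7,v1,v2) [--+] → (0.479226, 0, 0.7716)–(0.239613, -0.41502, 0.7716)  len=0.4792

Chained into 1 loop(s):
  loop 1: 6 segments, perimeter = 2.8754
Total perimeter = 2.875


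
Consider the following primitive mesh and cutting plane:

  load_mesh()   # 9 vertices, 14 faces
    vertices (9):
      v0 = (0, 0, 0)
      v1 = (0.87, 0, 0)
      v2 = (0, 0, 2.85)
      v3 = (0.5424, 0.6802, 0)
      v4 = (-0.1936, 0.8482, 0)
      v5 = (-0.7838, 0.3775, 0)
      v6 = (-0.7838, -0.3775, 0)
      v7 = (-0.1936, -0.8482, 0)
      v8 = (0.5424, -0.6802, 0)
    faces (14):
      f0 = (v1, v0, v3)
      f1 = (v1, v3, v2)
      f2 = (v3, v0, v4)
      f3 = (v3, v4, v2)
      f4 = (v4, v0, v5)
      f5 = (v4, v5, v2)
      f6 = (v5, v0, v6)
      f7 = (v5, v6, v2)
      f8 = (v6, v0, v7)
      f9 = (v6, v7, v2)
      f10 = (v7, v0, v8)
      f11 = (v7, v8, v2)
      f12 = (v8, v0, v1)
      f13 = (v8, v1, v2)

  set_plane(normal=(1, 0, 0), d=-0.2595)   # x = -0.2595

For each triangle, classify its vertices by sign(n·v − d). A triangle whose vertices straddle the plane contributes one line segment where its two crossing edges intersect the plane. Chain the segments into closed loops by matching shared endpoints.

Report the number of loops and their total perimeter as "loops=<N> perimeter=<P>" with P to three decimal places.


Straddling triangles (6 of 14):
  (v4,v0,v5) [++-] → (-0.2595, 0.124982, 0)–(-0.2595, 0.795643, 0)  len=0.6707
  (v4,v5,v2) [+-+] → (-0.2595, 0.795643, 0)–(-0.2595, 0.124982, 1.90642)  len=2.0209
  (v5,v0,v6) [-+-] → (-0.2595, 0.124982, 0)–(-0.2595, -0.124982, 0)  len=0.2500
  (v5,v6,v2) [--+] → (-0.2595, -0.124982, 1.90642)–(-0.2595, 0.124982, 1.90642)  len=0.2500
  (v6,v0,v7) [-++] → (-0.2595, -0.124982, 0)–(-0.2595, -0.795643, 0)  len=0.6707
  (v6,v7,v2) [-++] → (-0.2595, -0.795643, 0)–(-0.2595, -0.124982, 1.90642)  len=2.0209

Chained into 1 loop(s):
  loop 1: 6 segments, perimeter = 5.8832
Total perimeter = 5.883

loops=1 perimeter=5.883


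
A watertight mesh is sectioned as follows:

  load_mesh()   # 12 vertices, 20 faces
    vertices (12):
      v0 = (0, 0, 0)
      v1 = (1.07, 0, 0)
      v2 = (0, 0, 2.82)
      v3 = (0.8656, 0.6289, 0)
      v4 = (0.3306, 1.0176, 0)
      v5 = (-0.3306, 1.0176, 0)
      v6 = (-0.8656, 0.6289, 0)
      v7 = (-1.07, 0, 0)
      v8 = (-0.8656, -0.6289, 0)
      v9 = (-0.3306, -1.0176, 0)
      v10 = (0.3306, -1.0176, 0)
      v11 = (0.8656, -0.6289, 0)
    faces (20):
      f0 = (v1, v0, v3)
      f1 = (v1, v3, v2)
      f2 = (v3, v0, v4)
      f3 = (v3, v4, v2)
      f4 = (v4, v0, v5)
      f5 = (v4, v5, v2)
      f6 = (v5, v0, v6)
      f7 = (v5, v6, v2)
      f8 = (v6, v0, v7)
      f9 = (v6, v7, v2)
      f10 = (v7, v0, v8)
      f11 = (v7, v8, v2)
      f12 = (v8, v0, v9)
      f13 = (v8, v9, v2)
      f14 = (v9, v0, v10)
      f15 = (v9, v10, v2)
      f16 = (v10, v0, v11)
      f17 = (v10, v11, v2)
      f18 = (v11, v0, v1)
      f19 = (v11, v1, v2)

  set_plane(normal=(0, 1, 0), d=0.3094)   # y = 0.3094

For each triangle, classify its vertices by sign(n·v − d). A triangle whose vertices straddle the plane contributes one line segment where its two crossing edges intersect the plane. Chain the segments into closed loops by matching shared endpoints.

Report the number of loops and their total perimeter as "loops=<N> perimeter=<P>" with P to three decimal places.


loops=1 perimeter=6.448

Straddling triangles (10 of 20):
  (v1,v0,v3) [--+] → (0.425849, 0.3094, 0)–(0.969441, 0.3094, 0)  len=0.5436
  (v1,v3,v2) [-+-] → (0.969441, 0.3094, 0)–(0.425849, 0.3094, 1.43264)  len=1.5323
  (v3,v0,v4) [+-+] → (0.425849, 0.3094, 0)–(0.100519, 0.3094, 0)  len=0.3253
  (v3,v4,v2) [++-] → (0.100519, 0.3094, 1.96258)–(0.425849, 0.3094, 1.43264)  len=0.6218
  (v4,v0,v5) [+-+] → (0.100519, 0.3094, 0)–(-0.100519, 0.3094, 0)  len=0.2010
  (v4,v5,v2) [++-] → (-0.100519, 0.3094, 1.96258)–(0.100519, 0.3094, 1.96258)  len=0.2010
  (v5,v0,v6) [+-+] → (-0.100519, 0.3094, 0)–(-0.425849, 0.3094, 0)  len=0.3253
  (v5,v6,v2) [++-] → (-0.425849, 0.3094, 1.43264)–(-0.100519, 0.3094, 1.96258)  len=0.6218
  (v6,v0,v7) [+--] → (-0.425849, 0.3094, 0)–(-0.969441, 0.3094, 0)  len=0.5436
  (v6,v7,v2) [+--] → (-0.969441, 0.3094, 0)–(-0.425849, 0.3094, 1.43264)  len=1.5323

Chained into 1 loop(s):
  loop 1: 10 segments, perimeter = 6.4482
Total perimeter = 6.448


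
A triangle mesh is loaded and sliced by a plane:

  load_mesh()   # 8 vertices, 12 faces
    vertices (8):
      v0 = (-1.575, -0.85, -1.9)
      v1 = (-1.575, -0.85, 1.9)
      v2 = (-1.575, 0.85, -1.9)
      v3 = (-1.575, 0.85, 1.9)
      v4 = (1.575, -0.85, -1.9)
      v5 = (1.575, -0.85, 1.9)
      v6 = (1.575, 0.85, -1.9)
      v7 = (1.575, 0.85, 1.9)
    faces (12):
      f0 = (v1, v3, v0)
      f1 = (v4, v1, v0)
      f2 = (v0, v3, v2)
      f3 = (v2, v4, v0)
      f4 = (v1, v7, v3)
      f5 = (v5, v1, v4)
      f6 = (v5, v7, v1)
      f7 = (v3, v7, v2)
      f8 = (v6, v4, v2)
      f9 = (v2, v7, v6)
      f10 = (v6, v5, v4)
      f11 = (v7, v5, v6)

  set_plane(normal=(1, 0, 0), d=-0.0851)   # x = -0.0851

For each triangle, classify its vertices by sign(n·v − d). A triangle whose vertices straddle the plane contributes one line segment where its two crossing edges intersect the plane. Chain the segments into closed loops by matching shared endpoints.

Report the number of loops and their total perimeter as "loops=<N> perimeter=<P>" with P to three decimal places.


loops=1 perimeter=11.000

Straddling triangles (8 of 12):
  (v4,v1,v0) [+--] → (-0.0851, -0.85, 0.10266)–(-0.0851, -0.85, -1.9)  len=2.0027
  (v2,v4,v0) [-+-] → (-0.0851, 0.045927, -1.9)–(-0.0851, -0.85, -1.9)  len=0.8959
  (v1,v7,v3) [-+-] → (-0.0851, -0.045927, 1.9)–(-0.0851, 0.85, 1.9)  len=0.8959
  (v5,v1,v4) [+-+] → (-0.0851, -0.85, 1.9)–(-0.0851, -0.85, 0.10266)  len=1.7973
  (v5,v7,v1) [++-] → (-0.0851, -0.045927, 1.9)–(-0.0851, -0.85, 1.9)  len=0.8041
  (v3,v7,v2) [-+-] → (-0.0851, 0.85, 1.9)–(-0.0851, 0.85, -0.10266)  len=2.0027
  (v6,v4,v2) [++-] → (-0.0851, 0.045927, -1.9)–(-0.0851, 0.85, -1.9)  len=0.8041
  (v2,v7,v6) [-++] → (-0.0851, 0.85, -0.10266)–(-0.0851, 0.85, -1.9)  len=1.7973

Chained into 1 loop(s):
  loop 1: 8 segments, perimeter = 11.0000
Total perimeter = 11.000


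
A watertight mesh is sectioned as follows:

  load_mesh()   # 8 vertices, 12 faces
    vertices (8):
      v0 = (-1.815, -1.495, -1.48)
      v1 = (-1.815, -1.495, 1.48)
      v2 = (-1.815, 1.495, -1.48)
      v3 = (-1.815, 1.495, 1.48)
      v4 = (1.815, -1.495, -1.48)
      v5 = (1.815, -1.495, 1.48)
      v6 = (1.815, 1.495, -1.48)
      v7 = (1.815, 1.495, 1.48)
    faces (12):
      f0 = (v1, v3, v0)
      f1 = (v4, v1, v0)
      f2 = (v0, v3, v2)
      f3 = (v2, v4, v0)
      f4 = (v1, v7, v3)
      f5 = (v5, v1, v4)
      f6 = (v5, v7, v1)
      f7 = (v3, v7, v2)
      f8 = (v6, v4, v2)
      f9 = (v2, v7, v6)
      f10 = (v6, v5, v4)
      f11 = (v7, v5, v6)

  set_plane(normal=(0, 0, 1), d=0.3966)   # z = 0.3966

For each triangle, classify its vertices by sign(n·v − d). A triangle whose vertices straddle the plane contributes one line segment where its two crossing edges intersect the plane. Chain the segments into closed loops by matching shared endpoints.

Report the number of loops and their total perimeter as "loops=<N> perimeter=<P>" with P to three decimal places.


loops=1 perimeter=13.240

Straddling triangles (8 of 12):
  (v1,v3,v0) [++-] → (-1.815, 0.40062, 0.3966)–(-1.815, -1.495, 0.3966)  len=1.8956
  (v4,v1,v0) [-+-] → (-0.486371, -1.495, 0.3966)–(-1.815, -1.495, 0.3966)  len=1.3286
  (v0,v3,v2) [-+-] → (-1.815, 0.40062, 0.3966)–(-1.815, 1.495, 0.3966)  len=1.0944
  (v5,v1,v4) [++-] → (-0.486371, -1.495, 0.3966)–(1.815, -1.495, 0.3966)  len=2.3014
  (v3,v7,v2) [++-] → (0.486371, 1.495, 0.3966)–(-1.815, 1.495, 0.3966)  len=2.3014
  (v2,v7,v6) [-+-] → (0.486371, 1.495, 0.3966)–(1.815, 1.495, 0.3966)  len=1.3286
  (v6,v5,v4) [-+-] → (1.815, -0.40062, 0.3966)–(1.815, -1.495, 0.3966)  len=1.0944
  (v7,v5,v6) [++-] → (1.815, -0.40062, 0.3966)–(1.815, 1.495, 0.3966)  len=1.8956

Chained into 1 loop(s):
  loop 1: 8 segments, perimeter = 13.2400
Total perimeter = 13.240
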